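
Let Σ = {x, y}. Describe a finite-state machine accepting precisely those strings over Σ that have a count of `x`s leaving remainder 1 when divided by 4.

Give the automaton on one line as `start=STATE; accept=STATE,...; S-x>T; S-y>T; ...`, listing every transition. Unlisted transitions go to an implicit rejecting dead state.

The only thing that matters is how many `x`s have appeared, reduced mod 4. Use one state per residue: q0 for 0, …, q3 for 3. Reading `x` moves to the next residue; anything else stays put. q1 is accepting.
A 4-state machine:
        x   y  
>  q0   q1  q0 
 * q1   q2  q1 
   q2   q3  q2 
   q3   q0  q3 
(> = start, * = accepting)

start=q0; accept=q1; q0-x>q1; q0-y>q0; q1-x>q2; q1-y>q1; q2-x>q3; q2-y>q2; q3-x>q0; q3-y>q3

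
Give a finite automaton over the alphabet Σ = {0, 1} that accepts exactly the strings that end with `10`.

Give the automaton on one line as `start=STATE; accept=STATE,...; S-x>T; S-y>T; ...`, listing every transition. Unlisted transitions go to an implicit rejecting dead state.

Let each state record the length of the longest suffix of the input read so far that is also a prefix of `10`. s1 means the last symbol is `1`; s2 means the last 2 symbols are `10`. Accept only at s2, where the string currently ends in `10`.
With 3 states:
        0   1  
>  s0   s0  s1 
   s1   s2  s1 
 * s2   s0  s1 
(> = start, * = accepting)

start=s0; accept=s2; s0-0>s0; s0-1>s1; s1-0>s2; s1-1>s1; s2-0>s0; s2-1>s1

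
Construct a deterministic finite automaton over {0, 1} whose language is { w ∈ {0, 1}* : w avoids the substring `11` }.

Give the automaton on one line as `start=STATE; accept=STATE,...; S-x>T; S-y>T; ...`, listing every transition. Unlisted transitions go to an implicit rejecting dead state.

Track partial matches of the forbidden pattern `11`. State q2 is a dead state reached once `11` has occurred; every other state accepts. q0 means no part of `11` is currently matched.
With 3 states:
        0   1  
>* q0   q0  q1 
 * q1   q0  q2 
   q2   q2  q2 
(> = start, * = accepting)

start=q0; accept=q0,q1; q0-0>q0; q0-1>q1; q1-0>q0; q1-1>q2; q2-0>q2; q2-1>q2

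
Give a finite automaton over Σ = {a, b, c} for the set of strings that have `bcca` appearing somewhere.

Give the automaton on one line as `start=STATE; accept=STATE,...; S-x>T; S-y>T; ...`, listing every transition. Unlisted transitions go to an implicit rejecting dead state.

Track how much of `bcca` has been matched so far: state q0 is no progress, q4 is the absorbing accept state reached once `bcca` has occurred. Intermediate states record partial matches; on a mismatch, fall back to the longest reusable overlap.
With 5 states:
        a   b   c  
>  q0   q0  q1  q0 
   q1   q0  q1  q2 
   q2   q0  q1  q3 
   q3   q4  q1  q0 
 * q4   q4  q4  q4 
(> = start, * = accepting)

start=q0; accept=q4; q0-a>q0; q0-b>q1; q0-c>q0; q1-a>q0; q1-b>q1; q1-c>q2; q2-a>q0; q2-b>q1; q2-c>q3; q3-a>q4; q3-b>q1; q3-c>q0; q4-a>q4; q4-b>q4; q4-c>q4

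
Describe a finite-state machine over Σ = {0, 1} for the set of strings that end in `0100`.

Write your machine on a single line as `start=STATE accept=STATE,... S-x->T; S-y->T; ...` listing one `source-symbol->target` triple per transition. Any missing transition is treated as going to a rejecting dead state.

start=q0; accept=q4; q0-0->q1; q0-1->q0; q1-0->q1; q1-1->q2; q2-0->q3; q2-1->q0; q3-0->q4; q3-1->q2; q4-0->q1; q4-1->q2

Let each state record the length of the longest suffix of the input read so far that is also a prefix of `0100`. q1 means the last symbol is `0`; q2 means the last 2 symbols are `01`; q3 means the last 3 symbols are `010`; q4 means the last 4 symbols are `0100`. Accept only at q4, where the string currently ends in `0100`.
With 5 states:
        0   1  
>  q0   q1  q0 
   q1   q1  q2 
   q2   q3  q0 
   q3   q4  q2 
 * q4   q1  q2 
(> = start, * = accepting)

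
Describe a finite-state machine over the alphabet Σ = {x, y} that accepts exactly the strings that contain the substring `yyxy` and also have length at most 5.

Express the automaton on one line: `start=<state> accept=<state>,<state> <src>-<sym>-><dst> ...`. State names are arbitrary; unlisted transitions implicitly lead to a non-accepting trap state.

start=q0 accept=q9,q10 q0-x->q1 q0-y->q2 q1-x->q3 q1-y->q4 q2-x->q3 q2-y->q5 q3-x->q3 q3-y->q3 q4-x->q3 q4-y->q6 q5-x->q7 q5-y->q6 q6-x->q8 q6-y->q3 q7-x->q3 q7-y->q9 q8-x->q3 q8-y->q10 q9-x->q10 q9-y->q10 q10-x->q3 q10-y->q3

Handle the two conditions separately and then intersect. One (5 states) tracks whether and how much of `yyxy` has been seen; the other (7 states) tracks the input length, saturating at 6. Each combined state is a pair, one component from each; accept when both components accept. Minimizing collapses redundant product states.
With 11 states:
          x    y  
>  q0     q1   q2 
   q1     q3   q4 
   q2     q3   q5 
   q3     q3   q3 
   q4     q3   q6 
   q5     q7   q6 
   q6     q8   q3 
   q7     q3   q9 
   q8     q3  q10 
 * q9    q10  q10 
 * q10    q3   q3 
(> = start, * = accepting)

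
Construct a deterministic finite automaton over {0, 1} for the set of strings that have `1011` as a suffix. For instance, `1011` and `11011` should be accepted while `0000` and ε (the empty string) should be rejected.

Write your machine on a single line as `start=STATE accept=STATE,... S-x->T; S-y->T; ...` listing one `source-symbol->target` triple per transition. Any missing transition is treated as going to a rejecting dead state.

start=S0; accept=S4; S0-0->S0; S0-1->S1; S1-0->S2; S1-1->S1; S2-0->S0; S2-1->S3; S3-0->S2; S3-1->S4; S4-0->S2; S4-1->S1

Remember how much of `1011` the current input suffix matches. State S0 means no match yet; S1 means the last symbol is `1`; S2 means the last 2 symbols are `10`; S3 means the last 3 symbols are `101`; S4 means the last 4 symbols are `1011`. Only S4 accepts. On a mismatch, fall back to the longest proper suffix that is still a prefix of `1011`.
        0   1  
>  S0   S0  S1 
   S1   S2  S1 
   S2   S0  S3 
   S3   S2  S4 
 * S4   S2  S1 
(> = start, * = accepting)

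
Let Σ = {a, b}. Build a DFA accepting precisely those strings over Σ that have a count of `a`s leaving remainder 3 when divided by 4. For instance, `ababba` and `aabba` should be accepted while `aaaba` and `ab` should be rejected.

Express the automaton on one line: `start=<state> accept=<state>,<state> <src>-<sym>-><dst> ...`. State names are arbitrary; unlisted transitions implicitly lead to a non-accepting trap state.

start=S0 accept=S3 S0-a->S1 S0-b->S0 S1-a->S2 S1-b->S1 S2-a->S3 S2-b->S2 S3-a->S0 S3-b->S3

The only thing that matters is how many `a`s have appeared, reduced mod 4. Use one state per residue: S0 for 0, …, S3 for 3. Reading `a` moves to the next residue; anything else stays put. S3 is accepting.
A 4-state machine:
        a   b  
>  S0   S1  S0 
   S1   S2  S1 
   S2   S3  S2 
 * S3   S0  S3 
(> = start, * = accepting)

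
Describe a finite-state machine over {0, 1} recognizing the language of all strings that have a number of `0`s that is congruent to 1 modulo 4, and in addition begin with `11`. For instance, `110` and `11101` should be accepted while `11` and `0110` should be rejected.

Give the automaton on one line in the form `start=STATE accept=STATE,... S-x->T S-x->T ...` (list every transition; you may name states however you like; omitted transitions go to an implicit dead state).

start=A accept=E A-0->B A-1->C B-0->B B-1->B C-0->B C-1->D D-0->E D-1->D E-0->F E-1->E F-0->G F-1->F G-0->D G-1->G

Build one automaton per condition and run them in lockstep. One (4 states) tracks the count of `0`s modulo 4; the other (4 states) tracks whether the input so far still matches the prefix `11`. Each combined state is a pair, one component from each; accept when both components accept. Equivalent product states are then merged.
With 7 states:
       0  1 
>  A   B  C 
   B   B  B 
   C   B  D 
   D   E  D 
 * E   F  E 
   F   G  F 
   G   D  G 
(> = start, * = accepting)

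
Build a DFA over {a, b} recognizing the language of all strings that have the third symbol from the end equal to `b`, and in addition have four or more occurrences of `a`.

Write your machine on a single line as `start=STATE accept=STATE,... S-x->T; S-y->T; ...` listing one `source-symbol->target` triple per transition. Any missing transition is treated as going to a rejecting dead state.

start=s0; accept=s11,s13,s14,s15; s0-a->s1; s0-b->s0; s1-a->s2; s1-b->s1; s2-a->s3; s2-b->s4; s3-a->s5; s3-b->s6; s4-a->s7; s4-b->s4; s5-a->s5; s5-b->s8; s6-a->s9; s6-b->s10; s7-a->s11; s7-b->s6; s8-a->s9; s8-b->s12; s9-a->s11; s9-b->s13; s10-a->s14; s10-b->s10; s11-a->s5; s11-b->s8; s12-a->s14; s12-b->s15; s13-a->s9; s13-b->s12; s14-a->s11; s14-b->s13; s15-a->s14; s15-b->s15

Handle the two conditions separately and then intersect. The first has 15 states tracking the last 3 symbols read; the second has 6 states tracking the count of `a`s, saturating at 5. A product state is a pair (one from each), accepting exactly when both do. After merging equivalent states the machine shrinks.
With 16 states:
          a    b  
>  s0     s1   s0 
   s1     s2   s1 
   s2     s3   s4 
   s3     s5   s6 
   s4     s7   s4 
   s5     s5   s8 
   s6     s9  s10 
   s7    s11   s6 
   s8     s9  s12 
   s9    s11  s13 
   s10   s14  s10 
 * s11    s5   s8 
   s12   s14  s15 
 * s13    s9  s12 
 * s14   s11  s13 
 * s15   s14  s15 
(> = start, * = accepting)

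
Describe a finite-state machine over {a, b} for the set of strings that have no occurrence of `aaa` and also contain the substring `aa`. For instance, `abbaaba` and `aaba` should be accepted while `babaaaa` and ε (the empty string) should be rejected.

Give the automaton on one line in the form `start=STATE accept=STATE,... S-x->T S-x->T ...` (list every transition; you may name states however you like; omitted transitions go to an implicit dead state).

start=q0 accept=q2,q4,q5 q0-a->q1 q0-b->q0 q1-a->q2 q1-b->q0 q2-a->q3 q2-b->q4 q3-a->q3 q3-b->q3 q4-a->q5 q4-b->q4 q5-a->q2 q5-b->q4

Run two small machines in parallel and take their product. The first has 4 states tracking partial matches of the forbidden pattern `aaa`; the second has 3 states tracking whether and how much of `aa` has been seen. A product state is a pair (one from each), accepting exactly when both do.
6 states suffice.
        a   b  
>  q0   q1  q0 
   q1   q2  q0 
 * q2   q3  q4 
   q3   q3  q3 
 * q4   q5  q4 
 * q5   q2  q4 
(> = start, * = accepting)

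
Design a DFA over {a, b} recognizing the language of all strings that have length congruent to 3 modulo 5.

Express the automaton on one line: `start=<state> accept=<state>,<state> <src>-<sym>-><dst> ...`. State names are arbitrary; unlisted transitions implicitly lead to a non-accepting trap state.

start=s0 accept=s3 s0-a->s1 s0-b->s1 s1-a->s2 s1-b->s2 s2-a->s3 s2-b->s3 s3-a->s4 s3-b->s4 s4-a->s0 s4-b->s0

Count input length modulo 5: every symbol advances one step around the cycle s0 → s1 → s2 → s3 → s4 → s0. Accept at s3.
With 5 states:
        a   b  
>  s0   s1  s1 
   s1   s2  s2 
   s2   s3  s3 
 * s3   s4  s4 
   s4   s0  s0 
(> = start, * = accepting)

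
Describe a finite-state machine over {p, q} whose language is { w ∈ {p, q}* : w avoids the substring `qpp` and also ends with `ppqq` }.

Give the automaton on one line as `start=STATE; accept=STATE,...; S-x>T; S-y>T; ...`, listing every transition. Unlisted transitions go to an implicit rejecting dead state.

start=s0; accept=s5; s0-p>s1; s0-q>s2; s1-p>s3; s1-q>s2; s2-p>s2; s2-q>s2; s3-p>s3; s3-q>s4; s4-p>s2; s4-q>s5; s5-p>s2; s5-q>s2

Build one automaton per condition and run them in lockstep. The first has 4 states tracking partial matches of the forbidden pattern `qpp`; the second has 5 states tracking how much of the suffix `ppqq` has currently been matched. A product state is a pair (one from each), accepting exactly when both do. Equivalent product states are then merged.
        p   q  
>  s0   s1  s2 
   s1   s3  s2 
   s2   s2  s2 
   s3   s3  s4 
   s4   s2  s5 
 * s5   s2  s2 
(> = start, * = accepting)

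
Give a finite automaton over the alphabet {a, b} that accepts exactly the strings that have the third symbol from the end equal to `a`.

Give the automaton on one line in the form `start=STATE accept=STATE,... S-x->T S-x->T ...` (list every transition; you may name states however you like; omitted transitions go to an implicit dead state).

Because acceptance depends on a position counted from the end, the machine has to buffer the most recent 3 symbols. Make each state the string of the last up-to-3 symbols read; on input `x` shift the window left and append `x`. Accept when the buffered window has length 3 and begins with `a`.
A 15-state machine:
          a    b  
>  s0     s1   s2 
   s1     s3   s4 
   s2     s5   s6 
   s3     s7   s8 
   s4     s9  s10 
   s5    s11  s12 
   s6    s13  s14 
 * s7     s7   s8 
 * s8     s9  s10 
 * s9    s11  s12 
 * s10   s13  s14 
   s11    s7   s8 
   s12    s9  s10 
   s13   s11  s12 
   s14   s13  s14 
(> = start, * = accepting)

start=s0 accept=s7,s8,s9,s10 s0-a->s1 s0-b->s2 s1-a->s3 s1-b->s4 s2-a->s5 s2-b->s6 s3-a->s7 s3-b->s8 s4-a->s9 s4-b->s10 s5-a->s11 s5-b->s12 s6-a->s13 s6-b->s14 s7-a->s7 s7-b->s8 s8-a->s9 s8-b->s10 s9-a->s11 s9-b->s12 s10-a->s13 s10-b->s14 s11-a->s7 s11-b->s8 s12-a->s9 s12-b->s10 s13-a->s11 s13-b->s12 s14-a->s13 s14-b->s14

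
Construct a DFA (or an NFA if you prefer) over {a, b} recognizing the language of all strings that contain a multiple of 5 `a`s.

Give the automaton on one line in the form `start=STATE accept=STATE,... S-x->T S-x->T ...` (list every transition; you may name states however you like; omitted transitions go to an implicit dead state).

The only thing that matters is how many `a`s have appeared, reduced mod 5. Use one state per residue: q0 for 0, …, q4 for 4. Reading `a` moves to the next residue; anything else stays put. q0 is accepting.
5 states suffice.
        a   b  
>* q0   q1  q0 
   q1   q2  q1 
   q2   q3  q2 
   q3   q4  q3 
   q4   q0  q4 
(> = start, * = accepting)

start=q0 accept=q0 q0-a->q1 q0-b->q0 q1-a->q2 q1-b->q1 q2-a->q3 q2-b->q2 q3-a->q4 q3-b->q3 q4-a->q0 q4-b->q4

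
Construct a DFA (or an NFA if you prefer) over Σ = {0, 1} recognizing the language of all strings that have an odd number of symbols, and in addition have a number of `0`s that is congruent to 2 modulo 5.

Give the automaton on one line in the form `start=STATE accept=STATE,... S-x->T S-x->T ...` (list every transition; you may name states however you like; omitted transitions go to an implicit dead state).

Run two small machines in parallel and take their product. The first has 2 states tracking the input length modulo 2; the second has 5 states tracking the count of `0`s modulo 5. A product state is a pair (one from each), accepting exactly when both do.
With 10 states:
       0  1 
>  A   B  C 
   B   D  E 
   C   E  A 
   D   F  G 
   E   G  B 
   F   H  I 
 * G   I  D 
   H   C  J 
   I   J  F 
   J   A  H 
(> = start, * = accepting)

start=A accept=G A-0->B A-1->C B-0->D B-1->E C-0->E C-1->A D-0->F D-1->G E-0->G E-1->B F-0->H F-1->I G-0->I G-1->D H-0->C H-1->J I-0->J I-1->F J-0->A J-1->H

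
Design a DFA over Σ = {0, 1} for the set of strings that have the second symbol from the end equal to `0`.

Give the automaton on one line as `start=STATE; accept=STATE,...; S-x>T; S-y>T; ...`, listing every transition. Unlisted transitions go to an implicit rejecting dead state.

A DFA must remember the last 2 symbols (since which symbol is second-to-last isn't known until the input ends). Use one state per possible window of the last ≤2 symbols; accept from those whose window starts with `0`.
7 states suffice.
        0   1  
>  q0   q1  q2 
   q1   q3  q4 
   q2   q5  q6 
 * q3   q3  q4 
 * q4   q5  q6 
   q5   q3  q4 
   q6   q5  q6 
(> = start, * = accepting)

start=q0; accept=q3,q4; q0-0>q1; q0-1>q2; q1-0>q3; q1-1>q4; q2-0>q5; q2-1>q6; q3-0>q3; q3-1>q4; q4-0>q5; q4-1>q6; q5-0>q3; q5-1>q4; q6-0>q5; q6-1>q6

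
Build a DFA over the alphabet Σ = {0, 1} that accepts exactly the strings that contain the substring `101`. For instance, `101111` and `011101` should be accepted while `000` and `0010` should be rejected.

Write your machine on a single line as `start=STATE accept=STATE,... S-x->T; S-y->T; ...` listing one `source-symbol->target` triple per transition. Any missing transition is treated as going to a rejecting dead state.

start=A; accept=D; A-0->A; A-1->B; B-0->C; B-1->B; C-0->A; C-1->D; D-0->D; D-1->D

States A..C record the length of the longest prefix of `101` that matches the current input suffix. Reaching D means `101` has been seen, and we stay there forever. Accept from D.
4 states suffice.
       0  1 
>  A   A  B 
   B   C  B 
   C   A  D 
 * D   D  D 
(> = start, * = accepting)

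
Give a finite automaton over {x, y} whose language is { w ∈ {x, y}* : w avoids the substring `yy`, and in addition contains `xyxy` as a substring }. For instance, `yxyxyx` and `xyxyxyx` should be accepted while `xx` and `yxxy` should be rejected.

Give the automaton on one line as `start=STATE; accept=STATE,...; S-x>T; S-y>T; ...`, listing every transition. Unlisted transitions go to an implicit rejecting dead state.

start=q0; accept=q6,q7; q0-x>q1; q0-y>q2; q1-x>q1; q1-y>q3; q2-x>q1; q2-y>q4; q3-x>q5; q3-y>q4; q4-x>q4; q4-y>q4; q5-x>q1; q5-y>q6; q6-x>q7; q6-y>q4; q7-x>q7; q7-y>q6

Build one automaton per condition and run them in lockstep. The first has 3 states tracking partial matches of the forbidden pattern `yy`; the second has 5 states tracking whether and how much of `xyxy` has been seen. A product state is a pair (one from each), accepting exactly when both do. After merging equivalent states the machine shrinks.
With 8 states:
        x   y  
>  q0   q1  q2 
   q1   q1  q3 
   q2   q1  q4 
   q3   q5  q4 
   q4   q4  q4 
   q5   q1  q6 
 * q6   q7  q4 
 * q7   q7  q6 
(> = start, * = accepting)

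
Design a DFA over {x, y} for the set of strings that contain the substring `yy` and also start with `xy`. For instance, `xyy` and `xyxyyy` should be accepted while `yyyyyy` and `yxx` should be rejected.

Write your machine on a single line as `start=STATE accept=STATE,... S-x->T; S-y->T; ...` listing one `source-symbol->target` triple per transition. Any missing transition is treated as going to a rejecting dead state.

Build one automaton per condition and run them in lockstep. The first has 3 states tracking whether and how much of `yy` has been seen; the second has 4 states tracking whether the input so far still matches the prefix `xy`. A product state is a pair (one from each), accepting exactly when both do. Equivalent product states are then merged.
With 6 states:
        x   y  
>  q0   q1  q2 
   q1   q2  q3 
   q2   q2  q2 
   q3   q4  q5 
   q4   q4  q3 
 * q5   q5  q5 
(> = start, * = accepting)

start=q0; accept=q5; q0-x->q1; q0-y->q2; q1-x->q2; q1-y->q3; q2-x->q2; q2-y->q2; q3-x->q4; q3-y->q5; q4-x->q4; q4-y->q3; q5-x->q5; q5-y->q5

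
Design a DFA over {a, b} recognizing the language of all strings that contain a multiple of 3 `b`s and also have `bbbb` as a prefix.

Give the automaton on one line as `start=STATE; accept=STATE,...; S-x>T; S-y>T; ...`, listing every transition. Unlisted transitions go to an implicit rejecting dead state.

start=S0; accept=S7; S0-a>S1; S0-b>S2; S1-a>S1; S1-b>S1; S2-a>S1; S2-b>S3; S3-a>S1; S3-b>S4; S4-a>S1; S4-b>S5; S5-a>S5; S5-b>S6; S6-a>S6; S6-b>S7; S7-a>S7; S7-b>S5

Handle the two conditions separately and then intersect. One (3 states) tracks the count of `b`s modulo 3; the other (6 states) tracks whether the input so far still matches the prefix `bbbb`. Each combined state is a pair, one component from each; accept when both components accept. After merging equivalent states the machine shrinks.
With 8 states:
        a   b  
>  S0   S1  S2 
   S1   S1  S1 
   S2   S1  S3 
   S3   S1  S4 
   S4   S1  S5 
   S5   S5  S6 
   S6   S6  S7 
 * S7   S7  S5 
(> = start, * = accepting)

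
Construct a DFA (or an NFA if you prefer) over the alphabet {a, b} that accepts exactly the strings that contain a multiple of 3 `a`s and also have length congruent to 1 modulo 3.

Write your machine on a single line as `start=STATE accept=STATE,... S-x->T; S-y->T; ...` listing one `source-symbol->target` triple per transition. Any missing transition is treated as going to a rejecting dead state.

Build one automaton per condition and run them in lockstep. The first has 3 states tracking the count of `a`s modulo 3; the second has 3 states tracking the input length modulo 3. A product state is a pair (one from each), accepting exactly when both do.
        a   b  
>  q0   q1  q2 
   q1   q3  q4 
 * q2   q4  q5 
   q3   q0  q6 
   q4   q6  q7 
   q5   q7  q0 
   q6   q2  q8 
   q7   q8  q1 
   q8   q5  q3 
(> = start, * = accepting)

start=q0; accept=q2; q0-a->q1; q0-b->q2; q1-a->q3; q1-b->q4; q2-a->q4; q2-b->q5; q3-a->q0; q3-b->q6; q4-a->q6; q4-b->q7; q5-a->q7; q5-b->q0; q6-a->q2; q6-b->q8; q7-a->q8; q7-b->q1; q8-a->q5; q8-b->q3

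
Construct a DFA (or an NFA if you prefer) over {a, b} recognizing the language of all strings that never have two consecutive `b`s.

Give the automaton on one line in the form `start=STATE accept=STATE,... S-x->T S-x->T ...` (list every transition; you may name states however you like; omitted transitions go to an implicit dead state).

start=S0 accept=S0,S1 S0-a->S0 S0-b->S1 S1-a->S0 S1-b->S2 S2-a->S2 S2-b->S2

This is the complement of 'contains `bb`'. Use the same substring-matching states — S0 through S2 holding how much of `bb` has just been matched — but flip the accepting set: everything except the trap S2 accepts.
With 3 states:
        a   b  
>* S0   S0  S1 
 * S1   S0  S2 
   S2   S2  S2 
(> = start, * = accepting)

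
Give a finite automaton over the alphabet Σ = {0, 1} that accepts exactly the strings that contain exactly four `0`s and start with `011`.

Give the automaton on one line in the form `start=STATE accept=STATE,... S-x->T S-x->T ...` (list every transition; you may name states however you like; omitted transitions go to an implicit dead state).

Handle the two conditions separately and then intersect. The first has 6 states tracking the count of `0`s, saturating at 5; the second has 5 states tracking whether the input so far still matches the prefix `011`. A product state is a pair (one from each), accepting exactly when both do. Minimizing collapses redundant product states.
With 8 states:
        0   1  
>  S0   S1  S2 
   S1   S2  S3 
   S2   S2  S2 
   S3   S2  S4 
   S4   S5  S4 
   S5   S6  S5 
   S6   S7  S6 
 * S7   S2  S7 
(> = start, * = accepting)

start=S0 accept=S7 S0-0->S1 S0-1->S2 S1-0->S2 S1-1->S3 S2-0->S2 S2-1->S2 S3-0->S2 S3-1->S4 S4-0->S5 S4-1->S4 S5-0->S6 S5-1->S5 S6-0->S7 S6-1->S6 S7-0->S2 S7-1->S7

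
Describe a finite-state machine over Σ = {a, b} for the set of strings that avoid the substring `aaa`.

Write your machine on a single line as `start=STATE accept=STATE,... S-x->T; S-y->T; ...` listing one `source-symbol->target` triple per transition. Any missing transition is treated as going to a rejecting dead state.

Track partial matches of the forbidden pattern `aaa`. State s3 is a dead state reached once `aaa` has occurred; every other state accepts. s0 means no part of `aaa` is currently matched.
A 4-state machine:
        a   b  
>* s0   s1  s0 
 * s1   s2  s0 
 * s2   s3  s0 
   s3   s3  s3 
(> = start, * = accepting)

start=s0; accept=s0,s1,s2; s0-a->s1; s0-b->s0; s1-a->s2; s1-b->s0; s2-a->s3; s2-b->s0; s3-a->s3; s3-b->s3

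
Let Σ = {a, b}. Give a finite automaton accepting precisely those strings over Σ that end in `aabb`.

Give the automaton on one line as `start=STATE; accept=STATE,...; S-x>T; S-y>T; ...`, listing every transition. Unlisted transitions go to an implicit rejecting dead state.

start=s0; accept=s4; s0-a>s1; s0-b>s0; s1-a>s2; s1-b>s0; s2-a>s2; s2-b>s3; s3-a>s1; s3-b>s4; s4-a>s1; s4-b>s0

Let each state record the length of the longest suffix of the input read so far that is also a prefix of `aabb`. s1 means the last symbol is `a`; s2 means the last 2 symbols are `aa`; s3 means the last 3 symbols are `aab`; s4 means the last 4 symbols are `aabb`. Accept only at s4, where the string currently ends in `aabb`.
A 5-state machine:
        a   b  
>  s0   s1  s0 
   s1   s2  s0 
   s2   s2  s3 
   s3   s1  s4 
 * s4   s1  s0 
(> = start, * = accepting)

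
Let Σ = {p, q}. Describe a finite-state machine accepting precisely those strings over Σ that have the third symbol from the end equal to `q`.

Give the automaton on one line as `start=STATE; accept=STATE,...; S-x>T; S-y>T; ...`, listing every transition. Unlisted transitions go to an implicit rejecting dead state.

start=S0; accept=S11,S12,S13,S14; S0-p>S1; S0-q>S2; S1-p>S3; S1-q>S4; S2-p>S5; S2-q>S6; S3-p>S7; S3-q>S8; S4-p>S9; S4-q>S10; S5-p>S11; S5-q>S12; S6-p>S13; S6-q>S14; S7-p>S7; S7-q>S8; S8-p>S9; S8-q>S10; S9-p>S11; S9-q>S12; S10-p>S13; S10-q>S14; S11-p>S7; S11-q>S8; S12-p>S9; S12-q>S10; S13-p>S11; S13-q>S12; S14-p>S13; S14-q>S14

Because acceptance depends on a position counted from the end, the machine has to buffer the most recent 3 symbols. Make each state the string of the last up-to-3 symbols read; on input `x` shift the window left and append `x`. Accept when the buffered window has length 3 and begins with `q`.
A 15-state machine:
          p    q  
>  S0     S1   S2 
   S1     S3   S4 
   S2     S5   S6 
   S3     S7   S8 
   S4     S9  S10 
   S5    S11  S12 
   S6    S13  S14 
   S7     S7   S8 
   S8     S9  S10 
   S9    S11  S12 
   S10   S13  S14 
 * S11    S7   S8 
 * S12    S9  S10 
 * S13   S11  S12 
 * S14   S13  S14 
(> = start, * = accepting)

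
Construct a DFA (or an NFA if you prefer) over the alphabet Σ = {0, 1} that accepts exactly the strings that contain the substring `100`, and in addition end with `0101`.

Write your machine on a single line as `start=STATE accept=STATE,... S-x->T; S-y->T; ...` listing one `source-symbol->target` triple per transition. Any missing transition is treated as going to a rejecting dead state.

start=q0; accept=q11; q0-0->q1; q0-1->q2; q1-0->q1; q1-1->q3; q2-0->q4; q2-1->q2; q3-0->q5; q3-1->q2; q4-0->q6; q4-1->q3; q5-0->q6; q5-1->q7; q6-0->q6; q6-1->q8; q7-0->q5; q7-1->q2; q8-0->q9; q8-1->q10; q9-0->q6; q9-1->q11; q10-0->q6; q10-1->q10; q11-0->q9; q11-1->q10

Handle the two conditions separately and then intersect. One (4 states) tracks whether and how much of `100` has been seen; the other (5 states) tracks how much of the suffix `0101` has currently been matched. Each combined state is a pair, one component from each; accept when both components accept.
With 12 states:
          0    1  
>  q0     q1   q2 
   q1     q1   q3 
   q2     q4   q2 
   q3     q5   q2 
   q4     q6   q3 
   q5     q6   q7 
   q6     q6   q8 
   q7     q5   q2 
   q8     q9  q10 
   q9     q6  q11 
   q10    q6  q10 
 * q11    q9  q10 
(> = start, * = accepting)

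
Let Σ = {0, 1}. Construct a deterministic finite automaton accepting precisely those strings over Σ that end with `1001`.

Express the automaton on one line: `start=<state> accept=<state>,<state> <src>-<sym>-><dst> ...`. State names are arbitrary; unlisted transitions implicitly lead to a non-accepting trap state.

start=A accept=E A-0->A A-1->B B-0->C B-1->B C-0->D C-1->B D-0->A D-1->E E-0->C E-1->B

Let each state record the length of the longest suffix of the input read so far that is also a prefix of `1001`. B means the last symbol is `1`; C means the last 2 symbols are `10`; D means the last 3 symbols are `100`; E means the last 4 symbols are `1001`. Accept only at E, where the string currently ends in `1001`.
5 states suffice.
       0  1 
>  A   A  B 
   B   C  B 
   C   D  B 
   D   A  E 
 * E   C  B 
(> = start, * = accepting)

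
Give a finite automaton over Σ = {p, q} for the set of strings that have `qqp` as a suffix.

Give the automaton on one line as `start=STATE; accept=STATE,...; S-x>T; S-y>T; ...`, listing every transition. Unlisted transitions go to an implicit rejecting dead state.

Let each state record the length of the longest suffix of the input read so far that is also a prefix of `qqp`. S1 means the last symbol is `q`; S2 means the last 2 symbols are `qq`; S3 means the last 3 symbols are `qqp`. Accept only at S3, where the string currently ends in `qqp`.
With 4 states:
        p   q  
>  S0   S0  S1 
   S1   S0  S2 
   S2   S3  S2 
 * S3   S0  S1 
(> = start, * = accepting)

start=S0; accept=S3; S0-p>S0; S0-q>S1; S1-p>S0; S1-q>S2; S2-p>S3; S2-q>S2; S3-p>S0; S3-q>S1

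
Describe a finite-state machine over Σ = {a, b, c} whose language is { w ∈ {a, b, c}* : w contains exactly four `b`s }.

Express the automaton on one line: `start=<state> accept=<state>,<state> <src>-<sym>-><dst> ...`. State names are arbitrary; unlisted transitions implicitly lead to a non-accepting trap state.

start=q0 accept=q4 q0-a->q0 q0-b->q1 q0-c->q0 q1-a->q1 q1-b->q2 q1-c->q1 q2-a->q2 q2-b->q3 q2-c->q2 q3-a->q3 q3-b->q4 q3-c->q3 q4-a->q4 q4-b->q5 q4-c->q4 q5-a->q5 q5-b->q5 q5-c->q5

Only the number of `b`s matters, and only up to 5. Make a chain q0 → q1 → q2 → q3 → q4 → q5 advanced by each `b` (with q5 absorbing); every other symbol self-loops. The accepting set is {q4}.
6 states suffice.
        a   b   c  
>  q0   q0  q1  q0 
   q1   q1  q2  q1 
   q2   q2  q3  q2 
   q3   q3  q4  q3 
 * q4   q4  q5  q4 
   q5   q5  q5  q5 
(> = start, * = accepting)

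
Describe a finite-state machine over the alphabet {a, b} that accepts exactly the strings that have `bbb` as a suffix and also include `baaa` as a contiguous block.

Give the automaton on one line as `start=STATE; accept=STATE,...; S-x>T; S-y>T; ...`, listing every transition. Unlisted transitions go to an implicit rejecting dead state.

Build one automaton per condition and run them in lockstep. The first has 4 states tracking how much of the suffix `bbb` has currently been matched; the second has 5 states tracking whether and how much of `baaa` has been seen. A product state is a pair (one from each), accepting exactly when both do. Minimizing collapses redundant product states.
An 8-state machine:
        a   b  
>  S0   S0  S1 
   S1   S2  S1 
   S2   S3  S1 
   S3   S4  S1 
   S4   S4  S5 
   S5   S4  S6 
   S6   S4  S7 
 * S7   S4  S7 
(> = start, * = accepting)

start=S0; accept=S7; S0-a>S0; S0-b>S1; S1-a>S2; S1-b>S1; S2-a>S3; S2-b>S1; S3-a>S4; S3-b>S1; S4-a>S4; S4-b>S5; S5-a>S4; S5-b>S6; S6-a>S4; S6-b>S7; S7-a>S4; S7-b>S7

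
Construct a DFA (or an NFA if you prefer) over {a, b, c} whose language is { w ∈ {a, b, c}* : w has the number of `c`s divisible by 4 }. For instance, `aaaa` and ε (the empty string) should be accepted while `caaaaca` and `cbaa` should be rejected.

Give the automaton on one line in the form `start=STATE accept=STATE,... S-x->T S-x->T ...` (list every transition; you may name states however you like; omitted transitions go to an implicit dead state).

The only thing that matters is how many `c`s have appeared, reduced mod 4. Use one state per residue: S0 for 0, …, S3 for 3. Reading `c` moves to the next residue; anything else stays put. S0 is accepting.
A 4-state machine:
        a   b   c  
>* S0   S0  S0  S1 
   S1   S1  S1  S2 
   S2   S2  S2  S3 
   S3   S3  S3  S0 
(> = start, * = accepting)

start=S0 accept=S0 S0-a->S0 S0-b->S0 S0-c->S1 S1-a->S1 S1-b->S1 S1-c->S2 S2-a->S2 S2-b->S2 S2-c->S3 S3-a->S3 S3-b->S3 S3-c->S0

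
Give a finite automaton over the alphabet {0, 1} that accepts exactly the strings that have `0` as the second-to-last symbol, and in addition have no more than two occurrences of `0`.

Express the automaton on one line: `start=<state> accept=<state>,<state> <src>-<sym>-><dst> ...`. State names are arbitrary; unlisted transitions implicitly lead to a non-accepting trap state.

Handle the two conditions separately and then intersect. One (7 states) tracks the last 2 symbols read; the other (4 states) tracks the count of `0`s, saturating at 3. Each combined state is a pair, one component from each; accept when both components accept. Minimizing collapses redundant product states.
An 8-state machine:
        0   1  
>  q0   q1  q0 
   q1   q2  q3 
 * q2   q4  q5 
 * q3   q6  q7 
   q4   q4  q4 
 * q5   q4  q4 
   q6   q4  q5 
   q7   q6  q7 
(> = start, * = accepting)

start=q0 accept=q2,q3,q5 q0-0->q1 q0-1->q0 q1-0->q2 q1-1->q3 q2-0->q4 q2-1->q5 q3-0->q6 q3-1->q7 q4-0->q4 q4-1->q4 q5-0->q4 q5-1->q4 q6-0->q4 q6-1->q5 q7-0->q6 q7-1->q7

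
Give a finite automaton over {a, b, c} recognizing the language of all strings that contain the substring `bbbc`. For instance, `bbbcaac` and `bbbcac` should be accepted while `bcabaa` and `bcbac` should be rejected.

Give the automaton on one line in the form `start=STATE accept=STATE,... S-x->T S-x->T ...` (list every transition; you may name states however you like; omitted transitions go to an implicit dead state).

States S0..S3 record the length of the longest prefix of `bbbc` that matches the current input suffix. Reaching S4 means `bbbc` has been seen, and we stay there forever. Accept from S4.
With 5 states:
        a   b   c  
>  S0   S0  S1  S0 
   S1   S0  S2  S0 
   S2   S0  S3  S0 
   S3   S0  S3  S4 
 * S4   S4  S4  S4 
(> = start, * = accepting)

start=S0 accept=S4 S0-a->S0 S0-b->S1 S0-c->S0 S1-a->S0 S1-b->S2 S1-c->S0 S2-a->S0 S2-b->S3 S2-c->S0 S3-a->S0 S3-b->S3 S3-c->S4 S4-a->S4 S4-b->S4 S4-c->S4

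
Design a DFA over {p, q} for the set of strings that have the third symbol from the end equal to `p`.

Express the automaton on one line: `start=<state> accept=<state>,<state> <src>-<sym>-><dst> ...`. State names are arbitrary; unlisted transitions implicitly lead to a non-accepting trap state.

A DFA must remember the last 3 symbols (since which symbol is third-to-last isn't known until the input ends). Use one state per possible window of the last ≤3 symbols; accept from those whose window starts with `p`.
With 15 states:
          p    q  
>  s0     s1   s2 
   s1     s3   s4 
   s2     s5   s6 
   s3     s7   s8 
   s4     s9  s10 
   s5    s11  s12 
   s6    s13  s14 
 * s7     s7   s8 
 * s8     s9  s10 
 * s9    s11  s12 
 * s10   s13  s14 
   s11    s7   s8 
   s12    s9  s10 
   s13   s11  s12 
   s14   s13  s14 
(> = start, * = accepting)

start=s0 accept=s7,s8,s9,s10 s0-p->s1 s0-q->s2 s1-p->s3 s1-q->s4 s2-p->s5 s2-q->s6 s3-p->s7 s3-q->s8 s4-p->s9 s4-q->s10 s5-p->s11 s5-q->s12 s6-p->s13 s6-q->s14 s7-p->s7 s7-q->s8 s8-p->s9 s8-q->s10 s9-p->s11 s9-q->s12 s10-p->s13 s10-q->s14 s11-p->s7 s11-q->s8 s12-p->s9 s12-q->s10 s13-p->s11 s13-q->s12 s14-p->s13 s14-q->s14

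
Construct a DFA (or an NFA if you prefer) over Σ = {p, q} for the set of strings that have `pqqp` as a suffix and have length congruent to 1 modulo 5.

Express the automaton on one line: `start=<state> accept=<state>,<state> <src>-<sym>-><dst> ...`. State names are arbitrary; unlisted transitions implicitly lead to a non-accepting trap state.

start=S0 accept=S8 S0-p->S1 S0-q->S1 S1-p->S2 S1-q->S2 S2-p->S3 S2-q->S4 S3-p->S5 S3-q->S6 S4-p->S5 S4-q->S5 S5-p->S0 S5-q->S0 S6-p->S0 S6-q->S7 S7-p->S8 S7-q->S1 S8-p->S2 S8-q->S2

Handle the two conditions separately and then intersect. The first has 5 states tracking how much of the suffix `pqqp` has currently been matched; the second has 5 states tracking the input length modulo 5. A product state is a pair (one from each), accepting exactly when both do. After merging equivalent states the machine shrinks.
With 9 states:
        p   q  
>  S0   S1  S1 
   S1   S2  S2 
   S2   S3  S4 
   S3   S5  S6 
   S4   S5  S5 
   S5   S0  S0 
   S6   S0  S7 
   S7   S8  S1 
 * S8   S2  S2 
(> = start, * = accepting)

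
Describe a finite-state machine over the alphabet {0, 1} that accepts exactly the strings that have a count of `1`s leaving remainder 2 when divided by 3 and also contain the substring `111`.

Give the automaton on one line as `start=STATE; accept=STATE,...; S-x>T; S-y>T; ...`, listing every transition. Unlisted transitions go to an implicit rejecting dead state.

start=A; accept=L; A-0>A; A-1>B; B-0>C; B-1>D; C-0>C; C-1>E; D-0>F; D-1>G; E-0>F; E-1>H; F-0>F; F-1>I; G-0>G; G-1>J; H-0>A; H-1>J; I-0>A; I-1>K; J-0>J; J-1>L; K-0>C; K-1>L; L-0>L; L-1>G

Run two small machines in parallel and take their product. The first has 3 states tracking the count of `1`s modulo 3; the second has 4 states tracking whether and how much of `111` has been seen. A product state is a pair (one from each), accepting exactly when both do.
A 12-state machine:
       0  1 
>  A   A  B 
   B   C  D 
   C   C  E 
   D   F  G 
   E   F  H 
   F   F  I 
   G   G  J 
   H   A  J 
   I   A  K 
   J   J  L 
   K   C  L 
 * L   L  G 
(> = start, * = accepting)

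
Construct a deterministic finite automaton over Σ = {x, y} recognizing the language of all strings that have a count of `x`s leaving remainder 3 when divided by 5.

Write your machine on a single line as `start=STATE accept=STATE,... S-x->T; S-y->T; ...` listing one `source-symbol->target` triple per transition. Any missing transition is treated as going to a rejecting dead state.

start=S0; accept=S3; S0-x->S1; S0-y->S0; S1-x->S2; S1-y->S1; S2-x->S3; S2-y->S2; S3-x->S4; S3-y->S3; S4-x->S0; S4-y->S4

Keep the running count of `x`s modulo 5: each `x` advances along the cycle S0 → S1 → S2 → S3 → S4 → S0 while other symbols loop. Accept at S3.
        x   y  
>  S0   S1  S0 
   S1   S2  S1 
   S2   S3  S2 
 * S3   S4  S3 
   S4   S0  S4 
(> = start, * = accepting)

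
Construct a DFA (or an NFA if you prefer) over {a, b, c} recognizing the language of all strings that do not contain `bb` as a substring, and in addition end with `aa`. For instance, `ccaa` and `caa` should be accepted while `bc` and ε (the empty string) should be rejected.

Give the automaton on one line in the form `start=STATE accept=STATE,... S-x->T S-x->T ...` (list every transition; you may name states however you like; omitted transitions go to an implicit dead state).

Handle the two conditions separately and then intersect. One (3 states) tracks partial matches of the forbidden pattern `bb`; the other (3 states) tracks how much of the suffix `aa` has currently been matched. Each combined state is a pair, one component from each; accept when both components accept. Minimizing collapses redundant product states.
With 5 states:
        a   b   c  
>  q0   q1  q2  q0 
   q1   q3  q2  q0 
   q2   q1  q4  q0 
 * q3   q3  q2  q0 
   q4   q4  q4  q4 
(> = start, * = accepting)

start=q0 accept=q3 q0-a->q1 q0-b->q2 q0-c->q0 q1-a->q3 q1-b->q2 q1-c->q0 q2-a->q1 q2-b->q4 q2-c->q0 q3-a->q3 q3-b->q2 q3-c->q0 q4-a->q4 q4-b->q4 q4-c->q4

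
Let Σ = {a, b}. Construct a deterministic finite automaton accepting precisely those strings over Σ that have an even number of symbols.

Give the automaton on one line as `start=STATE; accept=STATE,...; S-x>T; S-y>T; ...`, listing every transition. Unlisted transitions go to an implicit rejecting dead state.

start=q0; accept=q0; q0-a>q1; q0-b>q1; q1-a>q0; q1-b>q0

Count input length modulo 2: every symbol advances one step around the cycle q0 → q1 → q0. Accept at q0.
        a   b  
>* q0   q1  q1 
   q1   q0  q0 
(> = start, * = accepting)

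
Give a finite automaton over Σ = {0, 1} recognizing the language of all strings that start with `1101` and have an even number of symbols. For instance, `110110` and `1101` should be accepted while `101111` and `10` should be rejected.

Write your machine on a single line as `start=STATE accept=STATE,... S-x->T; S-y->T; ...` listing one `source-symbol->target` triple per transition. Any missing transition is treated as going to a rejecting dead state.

Build one automaton per condition and run them in lockstep. The first has 6 states tracking whether the input so far still matches the prefix `1101`; the second has 2 states tracking the input length modulo 2. A product state is a pair (one from each), accepting exactly when both do.
An 8-state machine:
        0   1  
>  q0   q1  q2 
   q1   q3  q3 
   q2   q3  q4 
   q3   q1  q1 
   q4   q5  q1 
   q5   q3  q6 
 * q6   q7  q7 
   q7   q6  q6 
(> = start, * = accepting)

start=q0; accept=q6; q0-0->q1; q0-1->q2; q1-0->q3; q1-1->q3; q2-0->q3; q2-1->q4; q3-0->q1; q3-1->q1; q4-0->q5; q4-1->q1; q5-0->q3; q5-1->q6; q6-0->q7; q6-1->q7; q7-0->q6; q7-1->q6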